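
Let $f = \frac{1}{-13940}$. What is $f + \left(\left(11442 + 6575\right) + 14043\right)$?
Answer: $\frac{446916399}{13940} \approx 32060.0$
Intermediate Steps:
$f = - \frac{1}{13940} \approx -7.1736 \cdot 10^{-5}$
$f + \left(\left(11442 + 6575\right) + 14043\right) = - \frac{1}{13940} + \left(\left(11442 + 6575\right) + 14043\right) = - \frac{1}{13940} + \left(18017 + 14043\right) = - \frac{1}{13940} + 32060 = \frac{446916399}{13940}$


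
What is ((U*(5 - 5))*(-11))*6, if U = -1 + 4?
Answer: 0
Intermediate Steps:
U = 3
((U*(5 - 5))*(-11))*6 = ((3*(5 - 5))*(-11))*6 = ((3*0)*(-11))*6 = (0*(-11))*6 = 0*6 = 0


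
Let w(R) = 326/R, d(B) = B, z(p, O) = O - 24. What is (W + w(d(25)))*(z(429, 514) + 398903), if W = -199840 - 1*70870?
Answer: -2702861773632/25 ≈ -1.0811e+11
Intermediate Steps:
z(p, O) = -24 + O
W = -270710 (W = -199840 - 70870 = -270710)
(W + w(d(25)))*(z(429, 514) + 398903) = (-270710 + 326/25)*((-24 + 514) + 398903) = (-270710 + 326*(1/25))*(490 + 398903) = (-270710 + 326/25)*399393 = -6767424/25*399393 = -2702861773632/25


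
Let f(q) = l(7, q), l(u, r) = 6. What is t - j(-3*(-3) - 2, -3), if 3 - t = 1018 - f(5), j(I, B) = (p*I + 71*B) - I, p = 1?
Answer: -796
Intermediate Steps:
f(q) = 6
j(I, B) = 71*B (j(I, B) = (1*I + 71*B) - I = (I + 71*B) - I = 71*B)
t = -1009 (t = 3 - (1018 - 1*6) = 3 - (1018 - 6) = 3 - 1*1012 = 3 - 1012 = -1009)
t - j(-3*(-3) - 2, -3) = -1009 - 71*(-3) = -1009 - 1*(-213) = -1009 + 213 = -796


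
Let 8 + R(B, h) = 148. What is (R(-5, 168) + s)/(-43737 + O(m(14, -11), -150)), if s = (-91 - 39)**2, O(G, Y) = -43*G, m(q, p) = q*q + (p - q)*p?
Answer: -568/2133 ≈ -0.26629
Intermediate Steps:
m(q, p) = q**2 + p*(p - q)
R(B, h) = 140 (R(B, h) = -8 + 148 = 140)
s = 16900 (s = (-130)**2 = 16900)
(R(-5, 168) + s)/(-43737 + O(m(14, -11), -150)) = (140 + 16900)/(-43737 - 43*((-11)**2 + 14**2 - 1*(-11)*14)) = 17040/(-43737 - 43*(121 + 196 + 154)) = 17040/(-43737 - 43*471) = 17040/(-43737 - 20253) = 17040/(-63990) = 17040*(-1/63990) = -568/2133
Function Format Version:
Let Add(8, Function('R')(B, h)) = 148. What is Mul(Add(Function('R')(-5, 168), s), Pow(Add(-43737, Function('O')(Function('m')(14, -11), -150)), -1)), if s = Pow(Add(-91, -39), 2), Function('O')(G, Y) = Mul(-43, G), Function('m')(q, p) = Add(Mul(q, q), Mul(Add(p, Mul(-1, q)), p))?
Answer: Rational(-568, 2133) ≈ -0.26629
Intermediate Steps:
Function('m')(q, p) = Add(Pow(q, 2), Mul(p, Add(p, Mul(-1, q))))
Function('R')(B, h) = 140 (Function('R')(B, h) = Add(-8, 148) = 140)
s = 16900 (s = Pow(-130, 2) = 16900)
Mul(Add(Function('R')(-5, 168), s), Pow(Add(-43737, Function('O')(Function('m')(14, -11), -150)), -1)) = Mul(Add(140, 16900), Pow(Add(-43737, Mul(-43, Add(Pow(-11, 2), Pow(14, 2), Mul(-1, -11, 14)))), -1)) = Mul(17040, Pow(Add(-43737, Mul(-43, Add(121, 196, 154))), -1)) = Mul(17040, Pow(Add(-43737, Mul(-43, 471)), -1)) = Mul(17040, Pow(Add(-43737, -20253), -1)) = Mul(17040, Pow(-63990, -1)) = Mul(17040, Rational(-1, 63990)) = Rational(-568, 2133)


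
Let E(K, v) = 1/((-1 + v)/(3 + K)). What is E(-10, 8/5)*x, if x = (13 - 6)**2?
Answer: -1715/3 ≈ -571.67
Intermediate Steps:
x = 49 (x = 7**2 = 49)
E(K, v) = (3 + K)/(-1 + v) (E(K, v) = 1/((-1 + v)/(3 + K)) = (3 + K)/(-1 + v))
E(-10, 8/5)*x = ((3 - 10)/(-1 + 8/5))*49 = (-7/(-1 + 8*(1/5)))*49 = (-7/(-1 + 8/5))*49 = (-7/(3/5))*49 = ((5/3)*(-7))*49 = -35/3*49 = -1715/3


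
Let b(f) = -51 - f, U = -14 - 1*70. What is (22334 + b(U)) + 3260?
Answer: 25627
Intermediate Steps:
U = -84 (U = -14 - 70 = -84)
(22334 + b(U)) + 3260 = (22334 + (-51 - 1*(-84))) + 3260 = (22334 + (-51 + 84)) + 3260 = (22334 + 33) + 3260 = 22367 + 3260 = 25627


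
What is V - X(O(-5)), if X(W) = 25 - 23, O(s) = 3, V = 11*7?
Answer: 75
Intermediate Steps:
V = 77
X(W) = 2
V - X(O(-5)) = 77 - 1*2 = 77 - 2 = 75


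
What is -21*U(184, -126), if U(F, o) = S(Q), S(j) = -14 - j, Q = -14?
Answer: 0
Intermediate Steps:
U(F, o) = 0 (U(F, o) = -14 - 1*(-14) = -14 + 14 = 0)
-21*U(184, -126) = -21*0 = 0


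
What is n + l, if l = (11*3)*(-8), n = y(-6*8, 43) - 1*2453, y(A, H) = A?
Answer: -2765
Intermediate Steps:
n = -2501 (n = -6*8 - 1*2453 = -48 - 2453 = -2501)
l = -264 (l = 33*(-8) = -264)
n + l = -2501 - 264 = -2765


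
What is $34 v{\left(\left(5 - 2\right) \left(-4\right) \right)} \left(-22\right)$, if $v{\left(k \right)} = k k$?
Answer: $-107712$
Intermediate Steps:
$v{\left(k \right)} = k^{2}$
$34 v{\left(\left(5 - 2\right) \left(-4\right) \right)} \left(-22\right) = 34 \left(\left(5 - 2\right) \left(-4\right)\right)^{2} \left(-22\right) = 34 \left(3 \left(-4\right)\right)^{2} \left(-22\right) = 34 \left(-12\right)^{2} \left(-22\right) = 34 \cdot 144 \left(-22\right) = 4896 \left(-22\right) = -107712$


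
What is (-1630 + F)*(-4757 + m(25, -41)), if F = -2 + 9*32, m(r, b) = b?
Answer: 6448512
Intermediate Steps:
F = 286 (F = -2 + 288 = 286)
(-1630 + F)*(-4757 + m(25, -41)) = (-1630 + 286)*(-4757 - 41) = -1344*(-4798) = 6448512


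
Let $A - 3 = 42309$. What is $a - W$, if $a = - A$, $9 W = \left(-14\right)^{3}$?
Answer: $- \frac{378064}{9} \approx -42007.0$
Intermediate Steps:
$A = 42312$ ($A = 3 + 42309 = 42312$)
$W = - \frac{2744}{9}$ ($W = \frac{\left(-14\right)^{3}}{9} = \frac{1}{9} \left(-2744\right) = - \frac{2744}{9} \approx -304.89$)
$a = -42312$ ($a = \left(-1\right) 42312 = -42312$)
$a - W = -42312 - - \frac{2744}{9} = -42312 + \frac{2744}{9} = - \frac{378064}{9}$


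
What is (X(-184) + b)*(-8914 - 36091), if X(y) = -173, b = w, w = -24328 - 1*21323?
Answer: 2062309120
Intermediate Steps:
w = -45651 (w = -24328 - 21323 = -45651)
b = -45651
(X(-184) + b)*(-8914 - 36091) = (-173 - 45651)*(-8914 - 36091) = -45824*(-45005) = 2062309120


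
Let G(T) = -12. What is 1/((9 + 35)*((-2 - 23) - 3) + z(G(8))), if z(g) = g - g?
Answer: -1/1232 ≈ -0.00081169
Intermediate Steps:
z(g) = 0
1/((9 + 35)*((-2 - 23) - 3) + z(G(8))) = 1/((9 + 35)*((-2 - 23) - 3) + 0) = 1/(44*(-25 - 3) + 0) = 1/(44*(-28) + 0) = 1/(-1232 + 0) = 1/(-1232) = -1/1232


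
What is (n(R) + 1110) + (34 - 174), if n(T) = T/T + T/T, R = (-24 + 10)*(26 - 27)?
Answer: 972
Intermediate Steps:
R = 14 (R = -14*(-1) = 14)
n(T) = 2 (n(T) = 1 + 1 = 2)
(n(R) + 1110) + (34 - 174) = (2 + 1110) + (34 - 174) = 1112 - 140 = 972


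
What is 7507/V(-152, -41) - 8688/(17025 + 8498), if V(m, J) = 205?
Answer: 189820121/5232215 ≈ 36.279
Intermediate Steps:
7507/V(-152, -41) - 8688/(17025 + 8498) = 7507/205 - 8688/(17025 + 8498) = 7507*(1/205) - 8688/25523 = 7507/205 - 8688*1/25523 = 7507/205 - 8688/25523 = 189820121/5232215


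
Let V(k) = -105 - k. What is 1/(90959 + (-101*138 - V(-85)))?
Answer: 1/77041 ≈ 1.2980e-5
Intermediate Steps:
1/(90959 + (-101*138 - V(-85))) = 1/(90959 + (-101*138 - (-105 - 1*(-85)))) = 1/(90959 + (-13938 - (-105 + 85))) = 1/(90959 + (-13938 - 1*(-20))) = 1/(90959 + (-13938 + 20)) = 1/(90959 - 13918) = 1/77041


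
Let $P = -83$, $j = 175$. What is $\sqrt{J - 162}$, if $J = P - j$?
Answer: $2 i \sqrt{105} \approx 20.494 i$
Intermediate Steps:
$J = -258$ ($J = -83 - 175 = -258$)
$\sqrt{J - 162} = \sqrt{-258 - 162} = \sqrt{-420} = 2 i \sqrt{105}$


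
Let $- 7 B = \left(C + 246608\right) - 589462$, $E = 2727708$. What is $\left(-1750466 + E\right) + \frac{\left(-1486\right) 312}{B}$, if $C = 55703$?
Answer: $\frac{93537590706}{95717} \approx 9.7723 \cdot 10^{5}$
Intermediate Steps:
$B = \frac{287151}{7}$ ($B = - \frac{\left(55703 + 246608\right) - 589462}{7} = - \frac{302311 - 589462}{7} = \left(- \frac{1}{7}\right) \left(-287151\right) = \frac{287151}{7} \approx 41022.0$)
$\left(-1750466 + E\right) + \frac{\left(-1486\right) 312}{B} = \left(-1750466 + 2727708\right) + \frac{\left(-1486\right) 312}{\frac{287151}{7}} = 977242 - \frac{1081808}{95717} = \frac{93537590706}{95717}$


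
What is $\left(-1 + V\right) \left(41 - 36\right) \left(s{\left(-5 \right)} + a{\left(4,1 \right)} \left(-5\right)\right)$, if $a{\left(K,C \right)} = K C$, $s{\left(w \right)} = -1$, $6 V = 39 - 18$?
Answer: $- \frac{525}{2} \approx -262.5$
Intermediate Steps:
$V = \frac{7}{2}$ ($V = \frac{39 - 18}{6} = \frac{1}{6} \cdot 21 = \frac{7}{2} \approx 3.5$)
$a{\left(K,C \right)} = C K$
$\left(-1 + V\right) \left(41 - 36\right) \left(s{\left(-5 \right)} + a{\left(4,1 \right)} \left(-5\right)\right) = \left(-1 + \frac{7}{2}\right) \left(41 - 36\right) \left(-1 + 1 \cdot 4 \left(-5\right)\right) = \frac{5}{2} \cdot 5 \left(-1 + 4 \left(-5\right)\right) = \frac{25 \left(-1 - 20\right)}{2} = \frac{25}{2} \left(-21\right) = - \frac{525}{2}$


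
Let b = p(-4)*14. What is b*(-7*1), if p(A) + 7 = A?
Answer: 1078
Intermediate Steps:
p(A) = -7 + A
b = -154 (b = (-7 - 4)*14 = -11*14 = -154)
b*(-7*1) = -(-1078) = -154*(-7) = 1078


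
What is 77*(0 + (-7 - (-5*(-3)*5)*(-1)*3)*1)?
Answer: 16786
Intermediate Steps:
77*(0 + (-7 - (-5*(-3)*5)*(-1)*3)*1) = 77*(0 + (-7 - (15*5)*(-1)*3)*1) = 77*(0 + (-7 - 75*(-1)*3)*1) = 77*(0 + (-7 - (-75)*3)*1) = 77*(0 + (-7 - 1*(-225))*1) = 77*(0 + (-7 + 225)*1) = 77*(0 + 218*1) = 77*(0 + 218) = 77*218 = 16786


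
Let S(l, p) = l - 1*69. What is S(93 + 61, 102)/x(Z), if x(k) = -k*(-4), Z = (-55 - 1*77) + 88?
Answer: -85/176 ≈ -0.48295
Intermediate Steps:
Z = -44 (Z = (-55 - 77) + 88 = -132 + 88 = -44)
S(l, p) = -69 + l (S(l, p) = l - 69 = -69 + l)
x(k) = 4*k
S(93 + 61, 102)/x(Z) = (-69 + (93 + 61))/((4*(-44))) = (-69 + 154)/(-176) = 85*(-1/176) = -85/176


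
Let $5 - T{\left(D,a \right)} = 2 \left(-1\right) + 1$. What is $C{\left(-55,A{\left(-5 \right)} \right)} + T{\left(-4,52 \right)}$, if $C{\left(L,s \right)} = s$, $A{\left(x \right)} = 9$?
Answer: $15$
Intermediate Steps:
$T{\left(D,a \right)} = 6$ ($T{\left(D,a \right)} = 5 - \left(2 \left(-1\right) + 1\right) = 5 - \left(-2 + 1\right) = 5 - -1 = 5 + 1 = 6$)
$C{\left(-55,A{\left(-5 \right)} \right)} + T{\left(-4,52 \right)} = 9 + 6 = 15$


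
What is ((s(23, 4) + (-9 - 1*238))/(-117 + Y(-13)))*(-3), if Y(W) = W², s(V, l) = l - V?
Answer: 399/26 ≈ 15.346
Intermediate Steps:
((s(23, 4) + (-9 - 1*238))/(-117 + Y(-13)))*(-3) = (((4 - 1*23) + (-9 - 1*238))/(-117 + (-13)²))*(-3) = (((4 - 23) + (-9 - 238))/(-117 + 169))*(-3) = ((-19 - 247)/52)*(-3) = -266*1/52*(-3) = -133/26*(-3) = 399/26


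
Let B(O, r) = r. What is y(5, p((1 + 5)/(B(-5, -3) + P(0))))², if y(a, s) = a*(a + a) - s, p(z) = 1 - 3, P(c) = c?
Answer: 2704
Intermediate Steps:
p(z) = -2
y(a, s) = -s + 2*a² (y(a, s) = a*(2*a) - s = 2*a² - s = -s + 2*a²)
y(5, p((1 + 5)/(B(-5, -3) + P(0))))² = (-1*(-2) + 2*5²)² = (2 + 2*25)² = (2 + 50)² = 52² = 2704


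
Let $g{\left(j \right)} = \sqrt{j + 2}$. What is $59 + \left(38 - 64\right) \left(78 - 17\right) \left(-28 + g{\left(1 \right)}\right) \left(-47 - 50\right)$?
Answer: $-4307517 + 153842 \sqrt{3} \approx -4.0411 \cdot 10^{6}$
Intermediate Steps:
$g{\left(j \right)} = \sqrt{2 + j}$
$59 + \left(38 - 64\right) \left(78 - 17\right) \left(-28 + g{\left(1 \right)}\right) \left(-47 - 50\right) = 59 + \left(38 - 64\right) \left(78 - 17\right) \left(-28 + \sqrt{2 + 1}\right) \left(-47 - 50\right) = 59 + \left(-26\right) 61 \left(-28 + \sqrt{3}\right) \left(-97\right) = 59 - 1586 \left(2716 - 97 \sqrt{3}\right) = 59 - \left(4307576 - 153842 \sqrt{3}\right) = -4307517 + 153842 \sqrt{3}$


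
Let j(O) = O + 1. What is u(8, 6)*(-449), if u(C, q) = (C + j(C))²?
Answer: -129761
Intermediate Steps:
j(O) = 1 + O
u(C, q) = (1 + 2*C)² (u(C, q) = (C + (1 + C))² = (1 + 2*C)²)
u(8, 6)*(-449) = (1 + 2*8)²*(-449) = (1 + 16)²*(-449) = 17²*(-449) = 289*(-449) = -129761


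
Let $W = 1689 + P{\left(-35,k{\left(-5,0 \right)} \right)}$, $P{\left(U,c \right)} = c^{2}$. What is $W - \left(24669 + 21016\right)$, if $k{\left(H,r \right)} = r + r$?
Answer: $-43996$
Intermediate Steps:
$k{\left(H,r \right)} = 2 r$
$W = 1689$ ($W = 1689 + \left(2 \cdot 0\right)^{2} = 1689 + 0^{2} = 1689 + 0 = 1689$)
$W - \left(24669 + 21016\right) = 1689 - \left(24669 + 21016\right) = 1689 - 45685 = -43996$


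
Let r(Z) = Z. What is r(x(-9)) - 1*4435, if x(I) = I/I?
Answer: -4434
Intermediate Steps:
x(I) = 1
r(x(-9)) - 1*4435 = 1 - 1*4435 = 1 - 4435 = -4434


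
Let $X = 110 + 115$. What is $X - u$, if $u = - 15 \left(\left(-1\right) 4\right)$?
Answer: $165$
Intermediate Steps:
$X = 225$
$u = 60$ ($u = \left(-15\right) \left(-4\right) = 60$)
$X - u = 225 - 60 = 165$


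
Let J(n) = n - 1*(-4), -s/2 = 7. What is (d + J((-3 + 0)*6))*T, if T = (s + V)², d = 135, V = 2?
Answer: 17424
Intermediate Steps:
s = -14 (s = -2*7 = -14)
J(n) = 4 + n (J(n) = n + 4 = 4 + n)
T = 144 (T = (-14 + 2)² = (-12)² = 144)
(d + J((-3 + 0)*6))*T = (135 + (4 + (-3 + 0)*6))*144 = (135 + (4 - 3*6))*144 = (135 + (4 - 18))*144 = (135 - 14)*144 = 121*144 = 17424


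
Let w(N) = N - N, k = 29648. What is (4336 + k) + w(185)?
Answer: 33984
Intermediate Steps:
w(N) = 0
(4336 + k) + w(185) = (4336 + 29648) + 0 = 33984 + 0 = 33984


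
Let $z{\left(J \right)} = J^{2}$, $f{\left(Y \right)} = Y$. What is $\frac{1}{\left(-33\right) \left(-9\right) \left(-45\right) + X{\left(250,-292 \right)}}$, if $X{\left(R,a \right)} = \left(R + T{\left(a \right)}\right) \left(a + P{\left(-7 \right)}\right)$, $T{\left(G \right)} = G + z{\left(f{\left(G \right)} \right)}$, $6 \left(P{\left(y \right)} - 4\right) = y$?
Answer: $- \frac{3}{73970180} \approx -4.0557 \cdot 10^{-8}$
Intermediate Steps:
$P{\left(y \right)} = 4 + \frac{y}{6}$
$T{\left(G \right)} = G + G^{2}$
$X{\left(R,a \right)} = \left(\frac{17}{6} + a\right) \left(R + a \left(1 + a\right)\right)$ ($X{\left(R,a \right)} = \left(R + a \left(1 + a\right)\right) \left(a + \left(4 + \frac{1}{6} \left(-7\right)\right)\right) = \left(R + a \left(1 + a\right)\right) \left(a + \left(4 - \frac{7}{6}\right)\right) = \left(R + a \left(1 + a\right)\right) \left(a + \frac{17}{6}\right) = \left(R + a \left(1 + a\right)\right) \left(\frac{17}{6} + a\right) = \left(\frac{17}{6} + a\right) \left(R + a \left(1 + a\right)\right)$)
$\frac{1}{\left(-33\right) \left(-9\right) \left(-45\right) + X{\left(250,-292 \right)}} = \frac{1}{\left(-33\right) \left(-9\right) \left(-45\right) + \left(\left(-292\right)^{3} + \frac{17}{6} \cdot 250 + \frac{17}{6} \left(-292\right) + \frac{23 \left(-292\right)^{2}}{6} + 250 \left(-292\right)\right)} = \frac{1}{297 \left(-45\right) - \frac{73930085}{3}} = \frac{1}{-13365 - \frac{73930085}{3}} = \frac{1}{- \frac{73970180}{3}} = - \frac{3}{73970180}$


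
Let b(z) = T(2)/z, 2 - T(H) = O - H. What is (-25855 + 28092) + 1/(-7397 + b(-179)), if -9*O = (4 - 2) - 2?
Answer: 2961937700/1324067 ≈ 2237.0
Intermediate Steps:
O = 0 (O = -((4 - 2) - 2)/9 = -(2 - 2)/9 = -⅑*0 = 0)
T(H) = 2 + H (T(H) = 2 - (0 - H) = 2 - (-1)*H = 2 + H)
b(z) = 4/z (b(z) = (2 + 2)/z = 4/z)
(-25855 + 28092) + 1/(-7397 + b(-179)) = (-25855 + 28092) + 1/(-7397 + 4/(-179)) = 2237 + 1/(-7397 + 4*(-1/179)) = 2237 + 1/(-7397 - 4/179) = 2237 + 1/(-1324067/179) = 2237 - 179/1324067 = 2961937700/1324067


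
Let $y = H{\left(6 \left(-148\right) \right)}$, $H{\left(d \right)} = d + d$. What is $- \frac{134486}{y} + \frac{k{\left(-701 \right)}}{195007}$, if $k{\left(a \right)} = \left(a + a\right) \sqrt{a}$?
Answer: $\frac{67243}{888} - \frac{1402 i \sqrt{701}}{195007} \approx 75.724 - 0.19035 i$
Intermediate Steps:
$k{\left(a \right)} = 2 a^{\frac{3}{2}}$ ($k{\left(a \right)} = 2 a \sqrt{a} = 2 a^{\frac{3}{2}}$)
$H{\left(d \right)} = 2 d$
$y = -1776$ ($y = 2 \cdot 6 \left(-148\right) = 2 \left(-888\right) = -1776$)
$- \frac{134486}{y} + \frac{k{\left(-701 \right)}}{195007} = - \frac{134486}{-1776} + \frac{2 \left(-701\right)^{\frac{3}{2}}}{195007} = \left(-134486\right) \left(- \frac{1}{1776}\right) + 2 \left(- 701 i \sqrt{701}\right) \frac{1}{195007} = \frac{67243}{888} + - 1402 i \sqrt{701} \cdot \frac{1}{195007} = \frac{67243}{888} - \frac{1402 i \sqrt{701}}{195007}$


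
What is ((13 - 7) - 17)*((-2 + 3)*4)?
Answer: -44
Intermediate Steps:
((13 - 7) - 17)*((-2 + 3)*4) = (6 - 17)*(1*4) = -11*4 = -44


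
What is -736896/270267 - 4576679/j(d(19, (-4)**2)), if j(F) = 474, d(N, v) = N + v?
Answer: -412424863999/42702186 ≈ -9658.2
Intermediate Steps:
-736896/270267 - 4576679/j(d(19, (-4)**2)) = -736896/270267 - 4576679/474 = -736896*1/270267 - 4576679*1/474 = -245632/90089 - 4576679/474 = -412424863999/42702186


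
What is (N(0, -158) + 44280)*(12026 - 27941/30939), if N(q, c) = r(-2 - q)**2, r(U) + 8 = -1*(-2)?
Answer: 5495840955156/10313 ≈ 5.3290e+8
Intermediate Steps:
r(U) = -6 (r(U) = -8 - 1*(-2) = -8 + 2 = -6)
N(q, c) = 36 (N(q, c) = (-6)**2 = 36)
(N(0, -158) + 44280)*(12026 - 27941/30939) = (36 + 44280)*(12026 - 27941/30939) = 44316*(12026 - 27941*1/30939) = 44316*(12026 - 27941/30939) = 44316*(372044473/30939) = 5495840955156/10313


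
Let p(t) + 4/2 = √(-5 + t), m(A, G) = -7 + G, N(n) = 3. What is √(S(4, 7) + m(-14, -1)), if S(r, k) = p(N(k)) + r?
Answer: √(-6 + I*√2) ≈ 0.28672 + 2.4662*I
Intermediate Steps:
p(t) = -2 + √(-5 + t)
S(r, k) = -2 + r + I*√2 (S(r, k) = (-2 + √(-5 + 3)) + r = (-2 + √(-2)) + r = (-2 + I*√2) + r = -2 + r + I*√2)
√(S(4, 7) + m(-14, -1)) = √((-2 + 4 + I*√2) + (-7 - 1)) = √((2 + I*√2) - 8) = √(-6 + I*√2)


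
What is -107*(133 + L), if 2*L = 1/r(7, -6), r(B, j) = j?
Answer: -170665/12 ≈ -14222.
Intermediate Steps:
L = -1/12 (L = (½)/(-6) = (½)*(-⅙) = -1/12 ≈ -0.083333)
-107*(133 + L) = -107*(133 - 1/12) = -107*1595/12 = -170665/12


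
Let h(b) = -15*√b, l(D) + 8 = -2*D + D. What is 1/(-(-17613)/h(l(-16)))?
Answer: -10*√2/5871 ≈ -0.0024088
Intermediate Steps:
l(D) = -8 - D (l(D) = -8 + (-2*D + D) = -8 - D)
1/(-(-17613)/h(l(-16))) = 1/(-(-17613)/((-15*√(-8 - 1*(-16))))) = 1/(-(-17613)/((-15*√(-8 + 16)))) = 1/(-(-17613)/((-30*√2))) = 1/(-(-17613)*(-√2/60)) = 1/(-5871*√2/20) = -10*√2/5871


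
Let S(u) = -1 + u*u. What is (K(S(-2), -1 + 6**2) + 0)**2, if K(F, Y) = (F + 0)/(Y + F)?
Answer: 9/1444 ≈ 0.0062327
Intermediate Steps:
S(u) = -1 + u**2
K(F, Y) = F/(F + Y)
(K(S(-2), -1 + 6**2) + 0)**2 = ((-1 + (-2)**2)/((-1 + (-2)**2) + (-1 + 6**2)) + 0)**2 = ((-1 + 4)/((-1 + 4) + (-1 + 36)) + 0)**2 = (3/(3 + 35) + 0)**2 = (3/38 + 0)**2 = (3/38)**2 = 9/1444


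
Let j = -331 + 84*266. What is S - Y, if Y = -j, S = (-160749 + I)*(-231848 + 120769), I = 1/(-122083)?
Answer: 2179896978954351/122083 ≈ 1.7856e+10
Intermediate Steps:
I = -1/122083 ≈ -8.1911e-6
j = 22013 (j = -331 + 22344 = 22013)
S = 2179894291541272/122083 (S = (-160749 - 1/122083)*(-231848 + 120769) = -19624720168/122083*(-111079) = 2179894291541272/122083 ≈ 1.7856e+10)
Y = -22013 (Y = -1*22013 = -22013)
S - Y = 2179894291541272/122083 - 1*(-22013) = 2179894291541272/122083 + 22013 = 2179896978954351/122083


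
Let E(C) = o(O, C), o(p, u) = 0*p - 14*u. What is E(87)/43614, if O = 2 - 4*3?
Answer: -203/7269 ≈ -0.027927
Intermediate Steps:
O = -10 (O = 2 - 12 = -10)
o(p, u) = -14*u (o(p, u) = 0 - 14*u = -14*u)
E(C) = -14*C
E(87)/43614 = -14*87/43614 = -1218*1/43614 = -203/7269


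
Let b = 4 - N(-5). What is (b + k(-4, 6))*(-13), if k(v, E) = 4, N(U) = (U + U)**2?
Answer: 1196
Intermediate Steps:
N(U) = 4*U**2 (N(U) = (2*U)**2 = 4*U**2)
b = -96 (b = 4 - 4*(-5)**2 = 4 - 4*25 = 4 - 1*100 = 4 - 100 = -96)
(b + k(-4, 6))*(-13) = (-96 + 4)*(-13) = -92*(-13) = 1196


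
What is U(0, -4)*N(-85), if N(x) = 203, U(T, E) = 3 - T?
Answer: 609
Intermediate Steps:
U(0, -4)*N(-85) = (3 - 1*0)*203 = (3 + 0)*203 = 3*203 = 609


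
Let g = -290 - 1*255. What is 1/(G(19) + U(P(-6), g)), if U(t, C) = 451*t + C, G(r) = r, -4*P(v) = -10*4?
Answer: 1/3984 ≈ 0.00025100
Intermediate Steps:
P(v) = 10 (P(v) = -(-5)*4/2 = -1/4*(-40) = 10)
g = -545 (g = -290 - 255 = -545)
U(t, C) = C + 451*t
1/(G(19) + U(P(-6), g)) = 1/(19 + (-545 + 451*10)) = 1/(19 + (-545 + 4510)) = 1/(19 + 3965) = 1/3984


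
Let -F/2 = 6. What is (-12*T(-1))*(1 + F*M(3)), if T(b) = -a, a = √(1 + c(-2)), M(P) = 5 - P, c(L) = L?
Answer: -276*I ≈ -276.0*I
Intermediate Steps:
F = -12 (F = -2*6 = -12)
a = I (a = √(1 - 2) = √(-1) = I ≈ 1.0*I)
T(b) = -I
(-12*T(-1))*(1 + F*M(3)) = (-(-12)*I)*(1 - 12*(5 - 1*3)) = (12*I)*(1 - 12*(5 - 3)) = (12*I)*(1 - 12*2) = (12*I)*(1 - 24) = (12*I)*(-23) = -276*I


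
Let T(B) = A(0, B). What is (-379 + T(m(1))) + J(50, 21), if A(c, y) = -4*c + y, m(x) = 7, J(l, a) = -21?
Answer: -393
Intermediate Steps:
A(c, y) = y - 4*c
T(B) = B (T(B) = B - 4*0 = B + 0 = B)
(-379 + T(m(1))) + J(50, 21) = (-379 + 7) - 21 = -372 - 21 = -393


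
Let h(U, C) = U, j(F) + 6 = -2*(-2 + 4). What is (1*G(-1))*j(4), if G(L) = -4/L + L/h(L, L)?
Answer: -50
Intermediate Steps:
j(F) = -10 (j(F) = -6 - 2*(-2 + 4) = -6 - 2*2 = -6 - 4 = -10)
G(L) = 1 - 4/L (G(L) = -4/L + L/L = -4/L + 1 = 1 - 4/L)
(1*G(-1))*j(4) = (1*((-4 - 1)/(-1)))*(-10) = (1*(-1*(-5)))*(-10) = (1*5)*(-10) = 5*(-10) = -50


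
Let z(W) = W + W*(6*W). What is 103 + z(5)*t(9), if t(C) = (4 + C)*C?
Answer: 18238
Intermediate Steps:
t(C) = C*(4 + C)
z(W) = W + 6*W²
103 + z(5)*t(9) = 103 + (5*(1 + 6*5))*(9*(4 + 9)) = 103 + (5*(1 + 30))*(9*13) = 103 + (5*31)*117 = 103 + 155*117 = 103 + 18135 = 18238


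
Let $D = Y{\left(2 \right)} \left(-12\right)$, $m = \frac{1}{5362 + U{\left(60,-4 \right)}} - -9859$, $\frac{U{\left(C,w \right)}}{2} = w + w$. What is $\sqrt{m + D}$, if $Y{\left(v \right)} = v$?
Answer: $\frac{\sqrt{3470142126}}{594} \approx 99.172$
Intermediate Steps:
$U{\left(C,w \right)} = 4 w$ ($U{\left(C,w \right)} = 2 \left(w + w\right) = 2 \cdot 2 w = 4 w$)
$m = \frac{52706215}{5346}$ ($m = \frac{1}{5362 + 4 \left(-4\right)} - -9859 = \frac{1}{5362 - 16} + 9859 = \frac{1}{5346} + 9859 = \frac{52706215}{5346} \approx 9859.0$)
$D = -24$ ($D = 2 \left(-12\right) = -24$)
$\sqrt{m + D} = \sqrt{\frac{52706215}{5346} - 24} = \sqrt{\frac{52577911}{5346}} = \frac{\sqrt{3470142126}}{594}$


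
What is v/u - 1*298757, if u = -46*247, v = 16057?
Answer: -3394493091/11362 ≈ -2.9876e+5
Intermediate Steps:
u = -11362
v/u - 1*298757 = 16057/(-11362) - 1*298757 = 16057*(-1/11362) - 298757 = -16057/11362 - 298757 = -3394493091/11362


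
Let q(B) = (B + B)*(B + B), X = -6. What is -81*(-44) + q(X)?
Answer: 3708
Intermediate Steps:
q(B) = 4*B² (q(B) = (2*B)*(2*B) = 4*B²)
-81*(-44) + q(X) = -81*(-44) + 4*(-6)² = 3564 + 4*36 = 3564 + 144 = 3708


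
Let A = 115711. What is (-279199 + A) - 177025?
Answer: -340513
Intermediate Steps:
(-279199 + A) - 177025 = (-279199 + 115711) - 177025 = -163488 - 177025 = -340513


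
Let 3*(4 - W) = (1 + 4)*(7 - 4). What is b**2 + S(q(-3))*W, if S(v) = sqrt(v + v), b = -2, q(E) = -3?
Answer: 4 - I*sqrt(6) ≈ 4.0 - 2.4495*I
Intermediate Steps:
W = -1 (W = 4 - (1 + 4)*(7 - 4)/3 = 4 - 5*3/3 = 4 - 1/3*15 = 4 - 5 = -1)
S(v) = sqrt(2)*sqrt(v) (S(v) = sqrt(2*v) = sqrt(2)*sqrt(v))
b**2 + S(q(-3))*W = (-2)**2 + (sqrt(2)*sqrt(-3))*(-1) = 4 + (sqrt(2)*(I*sqrt(3)))*(-1) = 4 + (I*sqrt(6))*(-1) = 4 - I*sqrt(6)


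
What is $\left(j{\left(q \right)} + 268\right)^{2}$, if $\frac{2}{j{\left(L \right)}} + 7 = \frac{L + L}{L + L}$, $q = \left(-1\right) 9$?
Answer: $\frac{644809}{9} \approx 71646.0$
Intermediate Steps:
$q = -9$
$j{\left(L \right)} = - \frac{1}{3}$ ($j{\left(L \right)} = \frac{2}{-7 + \frac{L + L}{L + L}} = \frac{2}{-7 + \frac{2 L}{2 L}} = \frac{2}{-7 + 2 L \frac{1}{2 L}} = \frac{2}{-7 + 1} = \frac{2}{-6} = 2 \left(- \frac{1}{6}\right) = - \frac{1}{3}$)
$\left(j{\left(q \right)} + 268\right)^{2} = \left(- \frac{1}{3} + 268\right)^{2} = \left(\frac{803}{3}\right)^{2} = \frac{644809}{9}$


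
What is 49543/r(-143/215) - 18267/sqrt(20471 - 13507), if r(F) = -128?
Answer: -49543/128 - 18267*sqrt(1741)/3482 ≈ -605.95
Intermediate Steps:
49543/r(-143/215) - 18267/sqrt(20471 - 13507) = 49543/(-128) - 18267/sqrt(20471 - 13507) = 49543*(-1/128) - 18267*sqrt(1741)/3482 = -49543/128 - 18267*sqrt(1741)/3482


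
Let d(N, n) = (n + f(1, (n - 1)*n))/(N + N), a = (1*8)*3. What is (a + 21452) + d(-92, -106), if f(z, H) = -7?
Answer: 3951697/184 ≈ 21477.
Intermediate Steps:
a = 24 (a = 8*3 = 24)
d(N, n) = (-7 + n)/(2*N) (d(N, n) = (n - 7)/(N + N) = (-7 + n)/((2*N)) = (-7 + n)*(1/(2*N)) = (-7 + n)/(2*N))
(a + 21452) + d(-92, -106) = (24 + 21452) + (1/2)*(-7 - 106)/(-92) = 21476 + (1/2)*(-1/92)*(-113) = 21476 + 113/184 = 3951697/184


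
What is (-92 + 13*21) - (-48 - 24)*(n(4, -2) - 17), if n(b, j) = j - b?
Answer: -1475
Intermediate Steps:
(-92 + 13*21) - (-48 - 24)*(n(4, -2) - 17) = (-92 + 13*21) - (-48 - 24)*((-2 - 1*4) - 17) = (-92 + 273) - (-72)*((-2 - 4) - 17) = 181 - (-72)*(-6 - 17) = 181 - (-72)*(-23) = 181 - 1*1656 = 181 - 1656 = -1475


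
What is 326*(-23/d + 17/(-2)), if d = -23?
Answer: -2445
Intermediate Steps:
326*(-23/d + 17/(-2)) = 326*(-23/(-23) + 17/(-2)) = 326*(-23*(-1/23) + 17*(-½)) = 326*(1 - 17/2) = 326*(-15/2) = -2445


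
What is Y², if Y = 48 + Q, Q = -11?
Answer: 1369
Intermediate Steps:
Y = 37 (Y = 48 - 11 = 37)
Y² = 37² = 1369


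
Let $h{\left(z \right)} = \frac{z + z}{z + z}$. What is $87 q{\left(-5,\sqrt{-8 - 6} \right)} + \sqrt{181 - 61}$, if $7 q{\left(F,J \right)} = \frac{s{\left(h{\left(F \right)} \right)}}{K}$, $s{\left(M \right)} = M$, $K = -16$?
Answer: $- \frac{87}{112} + 2 \sqrt{30} \approx 10.178$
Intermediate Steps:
$h{\left(z \right)} = 1$ ($h{\left(z \right)} = \frac{2 z}{2 z} = 2 z \frac{1}{2 z} = 1$)
$q{\left(F,J \right)} = - \frac{1}{112}$ ($q{\left(F,J \right)} = \frac{1 \frac{1}{-16}}{7} = \frac{1 \left(- \frac{1}{16}\right)}{7} = \frac{1}{7} \left(- \frac{1}{16}\right) = - \frac{1}{112}$)
$87 q{\left(-5,\sqrt{-8 - 6} \right)} + \sqrt{181 - 61} = 87 \left(- \frac{1}{112}\right) + \sqrt{181 - 61} = - \frac{87}{112} + \sqrt{120} = - \frac{87}{112} + 2 \sqrt{30}$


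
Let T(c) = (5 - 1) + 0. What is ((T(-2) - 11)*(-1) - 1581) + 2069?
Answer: 495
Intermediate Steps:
T(c) = 4 (T(c) = 4 + 0 = 4)
((T(-2) - 11)*(-1) - 1581) + 2069 = ((4 - 11)*(-1) - 1581) + 2069 = (-7*(-1) - 1581) + 2069 = (7 - 1581) + 2069 = -1574 + 2069 = 495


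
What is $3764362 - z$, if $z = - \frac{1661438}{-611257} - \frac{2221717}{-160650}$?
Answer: $\frac{369652839940329131}{98198437050} \approx 3.7643 \cdot 10^{6}$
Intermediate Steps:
$z = \frac{1624950082969}{98198437050}$ ($z = \left(-1661438\right) \left(- \frac{1}{611257}\right) - - \frac{2221717}{160650} = \frac{1661438}{611257} + \frac{2221717}{160650} = \frac{1624950082969}{98198437050} \approx 16.548$)
$3764362 - z = 3764362 - \frac{1624950082969}{98198437050} = \frac{369652839940329131}{98198437050}$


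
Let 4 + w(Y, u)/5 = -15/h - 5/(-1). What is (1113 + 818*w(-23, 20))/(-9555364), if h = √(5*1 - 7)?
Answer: -5203/9555364 - 30675*I*√2/9555364 ≈ -0.00054451 - 0.00454*I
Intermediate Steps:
h = I*√2 (h = √(5 - 7) = √(-2) = I*√2 ≈ 1.4142*I)
w(Y, u) = 5 + 75*I*√2/2 (w(Y, u) = -20 + 5*(-15*(-I*√2/2) - 5/(-1)) = -20 + 5*(-(-15)*I*√2/2 - 5*(-1)) = -20 + 5*(15*I*√2/2 + 5) = -20 + 5*(5 + 15*I*√2/2) = -20 + (25 + 75*I*√2/2) = 5 + 75*I*√2/2)
(1113 + 818*w(-23, 20))/(-9555364) = (1113 + 818*(5 + 75*I*√2/2))/(-9555364) = (1113 + (4090 + 30675*I*√2))*(-1/9555364) = (5203 + 30675*I*√2)*(-1/9555364) = -5203/9555364 - 30675*I*√2/9555364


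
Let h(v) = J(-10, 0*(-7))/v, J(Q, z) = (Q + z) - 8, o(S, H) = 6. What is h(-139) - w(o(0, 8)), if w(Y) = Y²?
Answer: -4986/139 ≈ -35.870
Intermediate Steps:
J(Q, z) = -8 + Q + z
h(v) = -18/v (h(v) = (-8 - 10 + 0*(-7))/v = (-8 - 10 + 0)/v = -18/v)
h(-139) - w(o(0, 8)) = -18/(-139) - 1*6² = -18*(-1/139) - 1*36 = 18/139 - 36 = -4986/139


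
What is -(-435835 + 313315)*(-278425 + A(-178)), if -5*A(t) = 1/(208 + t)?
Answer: -170563159084/5 ≈ -3.4113e+10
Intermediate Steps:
A(t) = -1/(5*(208 + t))
-(-435835 + 313315)*(-278425 + A(-178)) = -(-435835 + 313315)*(-278425 - 1/(1040 + 5*(-178))) = -(-122520)*(-278425 - 1/(1040 - 890)) = -(-122520)*(-278425 - 1/150) = -(-122520)*(-41763751)/150 = -1*170563159084/5 = -170563159084/5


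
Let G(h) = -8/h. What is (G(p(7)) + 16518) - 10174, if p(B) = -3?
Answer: 19040/3 ≈ 6346.7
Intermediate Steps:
(G(p(7)) + 16518) - 10174 = (-8/(-3) + 16518) - 10174 = (-8*(-⅓) + 16518) - 10174 = (8/3 + 16518) - 10174 = 49562/3 - 10174 = 19040/3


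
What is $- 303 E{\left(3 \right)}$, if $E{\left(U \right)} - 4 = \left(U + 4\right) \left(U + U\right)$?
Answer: $-13938$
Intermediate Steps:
$E{\left(U \right)} = 4 + 2 U \left(4 + U\right)$ ($E{\left(U \right)} = 4 + \left(U + 4\right) \left(U + U\right) = 4 + \left(4 + U\right) 2 U = 4 + 2 U \left(4 + U\right)$)
$- 303 E{\left(3 \right)} = - 303 \left(4 + 2 \cdot 3^{2} + 8 \cdot 3\right) = - 303 \left(4 + 2 \cdot 9 + 24\right) = - 303 \left(4 + 18 + 24\right) = \left(-303\right) 46 = -13938$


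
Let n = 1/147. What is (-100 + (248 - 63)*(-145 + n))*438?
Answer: -577837340/49 ≈ -1.1793e+7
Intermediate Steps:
n = 1/147 ≈ 0.0068027
(-100 + (248 - 63)*(-145 + n))*438 = (-100 + (248 - 63)*(-145 + 1/147))*438 = (-100 + 185*(-21314/147))*438 = (-100 - 3943090/147)*438 = -3957790/147*438 = -577837340/49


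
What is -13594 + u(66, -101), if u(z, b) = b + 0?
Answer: -13695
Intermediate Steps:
u(z, b) = b
-13594 + u(66, -101) = -13594 - 101 = -13695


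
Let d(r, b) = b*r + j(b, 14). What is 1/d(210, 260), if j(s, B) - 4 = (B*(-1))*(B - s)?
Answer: 1/58048 ≈ 1.7227e-5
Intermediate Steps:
j(s, B) = 4 - B*(B - s) (j(s, B) = 4 + (B*(-1))*(B - s) = 4 + (-B)*(B - s) = 4 - B*(B - s))
d(r, b) = -192 + 14*b + b*r (d(r, b) = b*r + (4 - 1*14² + 14*b) = b*r + (4 - 1*196 + 14*b) = b*r + (4 - 196 + 14*b) = b*r + (-192 + 14*b) = -192 + 14*b + b*r)
1/d(210, 260) = 1/(-192 + 14*260 + 260*210) = 1/(-192 + 3640 + 54600) = 1/58048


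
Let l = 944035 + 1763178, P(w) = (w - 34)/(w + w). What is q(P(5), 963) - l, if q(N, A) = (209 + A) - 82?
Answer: -2706123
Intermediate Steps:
P(w) = (-34 + w)/(2*w) (P(w) = (-34 + w)/((2*w)) = (-34 + w)*(1/(2*w)) = (-34 + w)/(2*w))
q(N, A) = 127 + A
l = 2707213
q(P(5), 963) - l = (127 + 963) - 1*2707213 = 1090 - 2707213 = -2706123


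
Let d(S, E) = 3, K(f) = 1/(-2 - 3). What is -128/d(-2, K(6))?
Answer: -128/3 ≈ -42.667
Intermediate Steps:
K(f) = -⅕ (K(f) = 1/(-5) = -⅕)
-128/d(-2, K(6)) = -128/3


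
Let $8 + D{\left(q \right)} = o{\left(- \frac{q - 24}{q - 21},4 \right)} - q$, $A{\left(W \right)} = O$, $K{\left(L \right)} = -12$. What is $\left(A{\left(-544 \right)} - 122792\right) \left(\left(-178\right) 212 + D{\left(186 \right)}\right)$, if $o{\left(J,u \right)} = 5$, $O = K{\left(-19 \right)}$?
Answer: $4657341700$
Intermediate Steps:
$O = -12$
$A{\left(W \right)} = -12$
$D{\left(q \right)} = -3 - q$ ($D{\left(q \right)} = -8 - \left(-5 + q\right) = -3 - q$)
$\left(A{\left(-544 \right)} - 122792\right) \left(\left(-178\right) 212 + D{\left(186 \right)}\right) = \left(-12 - 122792\right) \left(\left(-178\right) 212 - 189\right) = - 122804 \left(-37736 - 189\right) = \left(-122804\right) \left(-37925\right) = 4657341700$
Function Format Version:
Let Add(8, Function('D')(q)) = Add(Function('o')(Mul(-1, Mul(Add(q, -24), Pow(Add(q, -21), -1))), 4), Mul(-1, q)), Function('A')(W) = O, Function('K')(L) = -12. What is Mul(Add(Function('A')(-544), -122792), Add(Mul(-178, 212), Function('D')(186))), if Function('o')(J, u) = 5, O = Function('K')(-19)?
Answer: 4657341700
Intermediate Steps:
O = -12
Function('A')(W) = -12
Function('D')(q) = Add(-3, Mul(-1, q)) (Function('D')(q) = Add(-8, Add(5, Mul(-1, q))) = Add(-3, Mul(-1, q)))
Mul(Add(Function('A')(-544), -122792), Add(Mul(-178, 212), Function('D')(186))) = Mul(Add(-12, -122792), Add(Mul(-178, 212), Add(-3, Mul(-1, 186)))) = Mul(-122804, Add(-37736, Add(-3, -186))) = Mul(-122804, Add(-37736, -189)) = Mul(-122804, -37925) = 4657341700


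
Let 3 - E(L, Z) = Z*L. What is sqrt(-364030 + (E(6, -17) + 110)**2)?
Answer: I*sqrt(317805) ≈ 563.74*I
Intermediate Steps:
E(L, Z) = 3 - L*Z (E(L, Z) = 3 - Z*L = 3 - L*Z)
sqrt(-364030 + (E(6, -17) + 110)**2) = sqrt(-364030 + ((3 - 1*6*(-17)) + 110)**2) = sqrt(-364030 + ((3 + 102) + 110)**2) = sqrt(-364030 + (105 + 110)**2) = sqrt(-364030 + 215**2) = sqrt(-364030 + 46225) = sqrt(-317805) = I*sqrt(317805)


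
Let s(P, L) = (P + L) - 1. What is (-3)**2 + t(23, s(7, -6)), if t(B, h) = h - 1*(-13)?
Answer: 22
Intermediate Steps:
s(P, L) = -1 + L + P (s(P, L) = (L + P) - 1 = -1 + L + P)
t(B, h) = 13 + h (t(B, h) = h + 13 = 13 + h)
(-3)**2 + t(23, s(7, -6)) = (-3)**2 + (13 + (-1 - 6 + 7)) = 9 + (13 + 0) = 9 + 13 = 22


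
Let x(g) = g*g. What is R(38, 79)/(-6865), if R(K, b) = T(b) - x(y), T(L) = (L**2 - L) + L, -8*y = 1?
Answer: -399423/439360 ≈ -0.90910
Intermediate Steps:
y = -1/8 (y = -1/8*1 = -1/8 ≈ -0.12500)
x(g) = g**2
T(L) = L**2
R(K, b) = -1/64 + b**2 (R(K, b) = b**2 - (-1/8)**2 = b**2 - 1*1/64 = b**2 - 1/64 = -1/64 + b**2)
R(38, 79)/(-6865) = (-1/64 + 79**2)/(-6865) = (-1/64 + 6241)*(-1/6865) = (399423/64)*(-1/6865) = -399423/439360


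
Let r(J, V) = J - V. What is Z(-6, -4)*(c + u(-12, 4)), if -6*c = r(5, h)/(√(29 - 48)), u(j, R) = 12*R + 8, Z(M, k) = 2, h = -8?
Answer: 112 + 13*I*√19/57 ≈ 112.0 + 0.99413*I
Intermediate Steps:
u(j, R) = 8 + 12*R
c = 13*I*√19/114 (c = -(5 - 1*(-8))/(6*(√(29 - 48))) = -(5 + 8)/(6*(√(-19))) = -13/(6*(I*√19)) = -13*(-I*√19/19)/6 = -(-13)*I*√19/114 = 13*I*√19/114 ≈ 0.49707*I)
Z(-6, -4)*(c + u(-12, 4)) = 2*(13*I*√19/114 + (8 + 12*4)) = 2*(13*I*√19/114 + (8 + 48)) = 2*(13*I*√19/114 + 56) = 2*(56 + 13*I*√19/114) = 112 + 13*I*√19/57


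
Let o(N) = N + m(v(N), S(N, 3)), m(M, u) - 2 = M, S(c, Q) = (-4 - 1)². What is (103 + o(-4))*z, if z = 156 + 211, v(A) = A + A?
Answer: 34131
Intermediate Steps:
S(c, Q) = 25 (S(c, Q) = (-5)² = 25)
v(A) = 2*A
z = 367
m(M, u) = 2 + M
o(N) = 2 + 3*N (o(N) = N + (2 + 2*N) = 2 + 3*N)
(103 + o(-4))*z = (103 + (2 + 3*(-4)))*367 = (103 + (2 - 12))*367 = (103 - 10)*367 = 93*367 = 34131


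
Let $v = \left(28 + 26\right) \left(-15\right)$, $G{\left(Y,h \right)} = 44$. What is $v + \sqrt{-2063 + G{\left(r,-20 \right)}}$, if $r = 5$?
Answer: $-810 + i \sqrt{2019} \approx -810.0 + 44.933 i$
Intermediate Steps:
$v = -810$ ($v = 54 \left(-15\right) = -810$)
$v + \sqrt{-2063 + G{\left(r,-20 \right)}} = -810 + \sqrt{-2063 + 44} = -810 + \sqrt{-2019} = -810 + i \sqrt{2019}$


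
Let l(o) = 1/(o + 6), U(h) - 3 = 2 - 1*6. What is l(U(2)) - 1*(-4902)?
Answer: 24511/5 ≈ 4902.2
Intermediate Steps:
U(h) = -1 (U(h) = 3 + (2 - 1*6) = 3 + (2 - 6) = 3 - 4 = -1)
l(o) = 1/(6 + o)
l(U(2)) - 1*(-4902) = 1/(6 - 1) - 1*(-4902) = 1/5 + 4902 = 24511/5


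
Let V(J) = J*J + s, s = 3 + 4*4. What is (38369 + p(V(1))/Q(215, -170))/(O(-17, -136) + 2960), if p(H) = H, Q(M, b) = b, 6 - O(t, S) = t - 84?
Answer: 652271/52139 ≈ 12.510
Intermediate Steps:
O(t, S) = 90 - t (O(t, S) = 6 - (t - 84) = 6 - (-84 + t) = 6 + (84 - t) = 90 - t)
s = 19 (s = 3 + 16 = 19)
V(J) = 19 + J**2 (V(J) = J*J + 19 = J**2 + 19 = 19 + J**2)
(38369 + p(V(1))/Q(215, -170))/(O(-17, -136) + 2960) = (38369 + (19 + 1**2)/(-170))/((90 - 1*(-17)) + 2960) = (38369 + (19 + 1)*(-1/170))/((90 + 17) + 2960) = (38369 + 20*(-1/170))/(107 + 2960) = (38369 - 2/17)/3067 = (652271/17)*(1/3067) = 652271/52139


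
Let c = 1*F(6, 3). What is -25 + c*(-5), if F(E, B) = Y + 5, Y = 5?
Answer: -75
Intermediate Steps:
F(E, B) = 10 (F(E, B) = 5 + 5 = 10)
c = 10 (c = 1*10 = 10)
-25 + c*(-5) = -25 + 10*(-5) = -25 - 50 = -75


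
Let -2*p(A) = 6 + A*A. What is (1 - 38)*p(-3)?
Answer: 555/2 ≈ 277.50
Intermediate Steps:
p(A) = -3 - A²/2 (p(A) = -(6 + A*A)/2 = -(6 + A²)/2 = -3 - A²/2)
(1 - 38)*p(-3) = (1 - 38)*(-3 - ½*(-3)²) = -37*(-3 - ½*9) = -37*(-3 - 9/2) = -37*(-15/2) = 555/2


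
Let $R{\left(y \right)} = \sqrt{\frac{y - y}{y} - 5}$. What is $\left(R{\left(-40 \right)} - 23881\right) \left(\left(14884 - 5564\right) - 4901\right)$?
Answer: $-105530139 + 4419 i \sqrt{5} \approx -1.0553 \cdot 10^{8} + 9881.2 i$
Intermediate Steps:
$R{\left(y \right)} = i \sqrt{5}$ ($R{\left(y \right)} = \sqrt{\frac{0}{y} - 5} = \sqrt{0 - 5} = \sqrt{-5} = i \sqrt{5}$)
$\left(R{\left(-40 \right)} - 23881\right) \left(\left(14884 - 5564\right) - 4901\right) = \left(i \sqrt{5} - 23881\right) \left(\left(14884 - 5564\right) - 4901\right) = \left(-23881 + i \sqrt{5}\right) \left(\left(14884 - 5564\right) - 4901\right) = \left(-23881 + i \sqrt{5}\right) \left(9320 - 4901\right) = \left(-23881 + i \sqrt{5}\right) 4419 = -105530139 + 4419 i \sqrt{5}$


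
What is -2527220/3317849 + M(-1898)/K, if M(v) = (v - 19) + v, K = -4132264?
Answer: -10430482632145/13710227980136 ≈ -0.76078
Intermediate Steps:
M(v) = -19 + 2*v (M(v) = (-19 + v) + v = -19 + 2*v)
-2527220/3317849 + M(-1898)/K = -2527220/3317849 + (-19 + 2*(-1898))/(-4132264) = -2527220*1/3317849 + (-19 - 3796)*(-1/4132264) = -2527220/3317849 - 3815*(-1/4132264) = -2527220/3317849 + 3815/4132264 = -10430482632145/13710227980136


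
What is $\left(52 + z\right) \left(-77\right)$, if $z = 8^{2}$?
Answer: $-8932$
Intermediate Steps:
$z = 64$
$\left(52 + z\right) \left(-77\right) = \left(52 + 64\right) \left(-77\right) = 116 \left(-77\right) = -8932$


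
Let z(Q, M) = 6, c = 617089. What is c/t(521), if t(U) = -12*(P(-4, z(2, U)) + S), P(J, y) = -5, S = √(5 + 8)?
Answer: 3085445/144 + 617089*√13/144 ≈ 36878.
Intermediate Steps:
S = √13 ≈ 3.6056
t(U) = 60 - 12*√13 (t(U) = -12*(-5 + √13) = 60 - 12*√13)
c/t(521) = 617089/(60 - 12*√13)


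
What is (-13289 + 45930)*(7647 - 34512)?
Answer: -876900465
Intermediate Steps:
(-13289 + 45930)*(7647 - 34512) = 32641*(-26865) = -876900465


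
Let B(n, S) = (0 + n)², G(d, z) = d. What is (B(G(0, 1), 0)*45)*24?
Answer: 0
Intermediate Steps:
B(n, S) = n²
(B(G(0, 1), 0)*45)*24 = (0²*45)*24 = (0*45)*24 = 0*24 = 0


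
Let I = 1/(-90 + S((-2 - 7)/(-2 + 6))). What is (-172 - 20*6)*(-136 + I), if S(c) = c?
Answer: 14654896/369 ≈ 39715.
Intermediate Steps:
I = -4/369 (I = 1/(-90 + (-2 - 7)/(-2 + 6)) = 1/(-90 - 9/4) = 1/(-369/4) = -4/369 ≈ -0.010840)
(-172 - 20*6)*(-136 + I) = (-172 - 20*6)*(-136 - 4/369) = (-172 - 120)*(-50188/369) = -292*(-50188/369) = 14654896/369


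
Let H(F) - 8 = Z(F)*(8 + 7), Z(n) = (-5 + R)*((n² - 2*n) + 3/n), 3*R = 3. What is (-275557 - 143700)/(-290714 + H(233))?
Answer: 97686881/820180218 ≈ 0.11910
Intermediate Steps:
R = 1 (R = (⅓)*3 = 1)
Z(n) = -12/n - 4*n² + 8*n (Z(n) = (-5 + 1)*((n² - 2*n) + 3/n) = -4*(n² - 2*n + 3/n) = -12/n - 4*n² + 8*n)
H(F) = 8 + 60*(-3 + F²*(2 - F))/F (H(F) = 8 + (4*(-3 + F²*(2 - F))/F)*(8 + 7) = 8 + (4*(-3 + F²*(2 - F))/F)*15 = 8 + 60*(-3 + F²*(2 - F))/F)
(-275557 - 143700)/(-290714 + H(233)) = (-275557 - 143700)/(-290714 + (8 - 180/233 - 60*233² + 120*233)) = -419257/(-290714 + (8 - 180*1/233 - 60*54289 + 27960)) = -419257/(-290714 + (8 - 180/233 - 3257340 + 27960)) = -419257/(-290714 - 752443856/233) = -419257/(-820180218/233) = -419257*(-233/820180218) = 97686881/820180218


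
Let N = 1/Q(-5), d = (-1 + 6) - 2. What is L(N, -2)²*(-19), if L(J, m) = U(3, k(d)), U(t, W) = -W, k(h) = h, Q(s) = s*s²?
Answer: -171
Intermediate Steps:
d = 3 (d = 5 - 2 = 3)
Q(s) = s³
N = -1/125 (N = 1/((-5)³) = 1/(-125) = -1/125 ≈ -0.0080000)
L(J, m) = -3 (L(J, m) = -1*3 = -3)
L(N, -2)²*(-19) = (-3)²*(-19) = 9*(-19) = -171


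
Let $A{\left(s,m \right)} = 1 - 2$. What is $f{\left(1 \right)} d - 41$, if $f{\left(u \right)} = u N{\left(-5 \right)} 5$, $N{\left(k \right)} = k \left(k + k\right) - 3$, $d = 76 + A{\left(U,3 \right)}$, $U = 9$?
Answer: $17584$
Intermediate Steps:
$A{\left(s,m \right)} = -1$ ($A{\left(s,m \right)} = 1 - 2 = -1$)
$d = 75$ ($d = 76 - 1 = 75$)
$N{\left(k \right)} = -3 + 2 k^{2}$ ($N{\left(k \right)} = k 2 k - 3 = 2 k^{2} - 3 = -3 + 2 k^{2}$)
$f{\left(u \right)} = 235 u$ ($f{\left(u \right)} = u \left(-3 + 2 \left(-5\right)^{2}\right) 5 = u \left(-3 + 2 \cdot 25\right) 5 = u \left(-3 + 50\right) 5 = u 47 \cdot 5 = 47 u 5 = 235 u$)
$f{\left(1 \right)} d - 41 = 235 \cdot 1 \cdot 75 - 41 = 235 \cdot 75 - 41 = 17625 - 41 = 17584$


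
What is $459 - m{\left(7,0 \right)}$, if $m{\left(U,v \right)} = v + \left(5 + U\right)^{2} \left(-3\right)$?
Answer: $891$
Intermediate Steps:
$m{\left(U,v \right)} = v - 3 \left(5 + U\right)^{2}$
$459 - m{\left(7,0 \right)} = 459 - \left(0 - 3 \left(5 + 7\right)^{2}\right) = 459 - \left(0 - 3 \cdot 12^{2}\right) = 459 - \left(0 - 432\right) = 459 - -432 = 459 + 432 = 891$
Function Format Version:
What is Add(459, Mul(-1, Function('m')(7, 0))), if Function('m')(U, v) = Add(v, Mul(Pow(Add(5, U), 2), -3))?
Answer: 891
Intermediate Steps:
Function('m')(U, v) = Add(v, Mul(-3, Pow(Add(5, U), 2)))
Add(459, Mul(-1, Function('m')(7, 0))) = Add(459, Mul(-1, Add(0, Mul(-3, Pow(Add(5, 7), 2))))) = Add(459, Mul(-1, Add(0, Mul(-3, Pow(12, 2))))) = Add(459, Mul(-1, Add(0, Mul(-3, 144)))) = Add(459, Mul(-1, Add(0, -432))) = Add(459, Mul(-1, -432)) = Add(459, 432) = 891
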